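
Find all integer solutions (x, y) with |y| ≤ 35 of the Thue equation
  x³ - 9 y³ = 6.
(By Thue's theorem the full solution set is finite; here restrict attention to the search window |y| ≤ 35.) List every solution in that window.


The equation is x³ - 9y³ = 6. For fixed y, x³ = 9·y³ + 6, so a solution requires the RHS to be a perfect cube.
Strategy: iterate y from -35 to 35, compute RHS = 9·y³ + 6, and check whether it is a (positive or negative) perfect cube.
Check small values of y:
  y = 0: RHS = 6 is not a perfect cube.
  y = 1: RHS = 15 is not a perfect cube.
  y = -1: RHS = -3 is not a perfect cube.
  y = 2: RHS = 78 is not a perfect cube.
  y = -2: RHS = -66 is not a perfect cube.
  y = 3: RHS = 249 is not a perfect cube.
  y = -3: RHS = -237 is not a perfect cube.
Continuing the search up to |y| = 35 finds no solutions either.
No (x, y) in the scanned range satisfies the equation.

No integer solutions with |y| ≤ 35.


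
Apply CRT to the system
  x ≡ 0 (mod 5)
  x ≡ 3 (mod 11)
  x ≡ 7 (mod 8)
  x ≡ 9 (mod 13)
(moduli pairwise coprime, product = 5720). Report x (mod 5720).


Product of moduli M = 5 · 11 · 8 · 13 = 5720.
Merge one congruence at a time:
  Start: x ≡ 0 (mod 5).
  Combine with x ≡ 3 (mod 11); new modulus lcm = 55.
    Write x = 0 + 5·t and substitute into x ≡ 3 (mod 11): 5·t ≡ 3 − 0 = 3 (mod 11).
    The inverse of 5 mod 11 is 9 (since 5·9 = 45 = 4·11 + 1), so t ≡ 9·3 = 27 ≡ 5 (mod 11).
    Then x = 0 + 5·5 = 25, valid modulo lcm(5, 11) = 55: x ≡ 25 (mod 55).
  Combine with x ≡ 7 (mod 8); new modulus lcm = 440.
    Write x = 25 + 55·t and substitute into x ≡ 7 (mod 8): 55·t ≡ 7 − 25 = -18 (mod 8).
    Reduce coefficients mod 8: 7·t ≡ 6 (mod 8).
    The inverse of 7 mod 8 is 7 (since 7·7 = 49 = 6·8 + 1), so t ≡ 7·6 = 42 ≡ 2 (mod 8).
    Then x = 25 + 55·2 = 135, valid modulo lcm(55, 8) = 440: x ≡ 135 (mod 440).
  Combine with x ≡ 9 (mod 13); new modulus lcm = 5720.
    Write x = 135 + 440·t and substitute into x ≡ 9 (mod 13): 440·t ≡ 9 − 135 = -126 (mod 13).
    Reduce coefficients mod 13: 11·t ≡ 4 (mod 13).
    The inverse of 11 mod 13 is 6 (since 11·6 = 66 = 5·13 + 1), so t ≡ 6·4 = 24 ≡ 11 (mod 13).
    Then x = 135 + 440·11 = 4975, valid modulo lcm(440, 13) = 5720: x ≡ 4975 (mod 5720).
Verify against each original: 4975 mod 5 = 0, 4975 mod 11 = 3, 4975 mod 8 = 7, 4975 mod 13 = 9.

x ≡ 4975 (mod 5720).


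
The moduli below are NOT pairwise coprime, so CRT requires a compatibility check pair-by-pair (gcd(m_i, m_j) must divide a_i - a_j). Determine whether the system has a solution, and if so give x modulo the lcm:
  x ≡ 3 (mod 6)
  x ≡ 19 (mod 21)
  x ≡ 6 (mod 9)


Moduli 6, 21, 9 are not pairwise coprime, so CRT works modulo lcm(m_i) when all pairwise compatibility conditions hold.
Pairwise compatibility: gcd(m_i, m_j) must divide a_i - a_j for every pair.
Merge one congruence at a time:
  Start: x ≡ 3 (mod 6).
  Combine with x ≡ 19 (mod 21): gcd(6, 21) = 3, and 19 - 3 = 16 is NOT divisible by 3.
    ⇒ system is inconsistent (no integer solution).

No solution (the system is inconsistent).


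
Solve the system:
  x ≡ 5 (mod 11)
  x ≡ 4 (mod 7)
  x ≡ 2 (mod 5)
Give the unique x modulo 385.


Moduli 11, 7, 5 are pairwise coprime; by CRT there is a unique solution modulo M = 11 · 7 · 5 = 385.
Solve pairwise, accumulating the modulus:
  Start with x ≡ 5 (mod 11).
  Combine with x ≡ 4 (mod 7): since gcd(11, 7) = 1, we get a unique residue mod 77.
    Write x = 5 + 11·t and substitute into x ≡ 4 (mod 7): 11·t ≡ 4 − 5 = -1 (mod 7).
    Reduce coefficients mod 7: 4·t ≡ 6 (mod 7).
    The inverse of 4 mod 7 is 2 (since 4·2 = 8 = 1·7 + 1), so t ≡ 2·6 = 12 ≡ 5 (mod 7).
    Then x = 5 + 11·5 = 60, valid modulo lcm(11, 7) = 77: x ≡ 60 (mod 77).
  Combine with x ≡ 2 (mod 5): since gcd(77, 5) = 1, we get a unique residue mod 385.
    Write x = 60 + 77·t and substitute into x ≡ 2 (mod 5): 77·t ≡ 2 − 60 = -58 (mod 5).
    Reduce coefficients mod 5: 2·t ≡ 2 (mod 5).
    The inverse of 2 mod 5 is 3 (since 2·3 = 6 = 1·5 + 1), so t ≡ 3·2 = 6 ≡ 1 (mod 5).
    Then x = 60 + 77·1 = 137, valid modulo lcm(77, 5) = 385: x ≡ 137 (mod 385).
Verify: 137 mod 11 = 5 ✓, 137 mod 7 = 4 ✓, 137 mod 5 = 2 ✓.

x ≡ 137 (mod 385).


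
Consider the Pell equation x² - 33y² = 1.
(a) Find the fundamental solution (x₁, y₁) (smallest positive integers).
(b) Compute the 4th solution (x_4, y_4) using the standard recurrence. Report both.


Step 1: Find the fundamental solution (x₁, y₁) of x² - 33y² = 1.
  Expand √33 as a continued fraction. a₀ = ⌊√33⌋ = 5; iterate m_{k+1} = d_k·a_k − m_k, d_{k+1} = (33 − m_{k+1}²)/d_k, a_{k+1} = ⌊(a₀ + m_{k+1})/d_{k+1}⌋ (starting m₀ = 0, d₀ = 1), with convergents p_k = a_k·p_{k-1} + p_{k-2}, q_k = a_k·q_{k-1} + q_{k-2} (p₋₁ = 1, q₋₁ = 0):
  k = 0: a₀ = 5; p₀/q₀ = 5/1; p₀² − 33·q₀² = 25 − 33 = -8.
  k = 1: m = 5, d = 8, a = ⌊(5 + 5)/8⌋ = 1; p/q = (1·5 + 1)/(1·1 + 0) = 6/1; p² − 33·q² = 36 − 33 = 3.
  k = 2: m = 3, d = 3, a = ⌊(5 + 3)/3⌋ = 2; p/q = (2·6 + 5)/(2·1 + 1) = 17/3; p² − 33·q² = 289 − 297 = -8.
  k = 3: m = 3, d = 8, a = ⌊(5 + 3)/8⌋ = 1; p/q = (1·17 + 6)/(1·3 + 1) = 23/4; p² − 33·q² = 529 − 528 = 1.
  The first convergent with p² − 33·q² = 1 gives the fundamental solution (x₁, y₁) = (23, 4).
Step 2: Apply the recurrence (x_{n+1}, y_{n+1}) = (x₁x_n + 33y₁y_n, x₁y_n + y₁x_n) repeatedly.
  From (x_1, y_1) = (23, 4): x_2 = 23·23 + 33·4·4 = 1057; y_2 = 23·4 + 4·23 = 184.
  From (x_2, y_2) = (1057, 184): x_3 = 23·1057 + 33·4·184 = 48599; y_3 = 23·184 + 4·1057 = 8460.
  From (x_3, y_3) = (48599, 8460): x_4 = 23·48599 + 33·4·8460 = 2234497; y_4 = 23·8460 + 4·48599 = 388976.
Step 3: Verify x_4² - 33·y_4² = 4992976843009 - 4992976843008 = 1 (should be 1). ✓

(x_1, y_1) = (23, 4); (x_4, y_4) = (2234497, 388976).


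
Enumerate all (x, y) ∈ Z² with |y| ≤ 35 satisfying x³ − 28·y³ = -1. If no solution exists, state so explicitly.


The equation is x³ - 28y³ = -1. For fixed y, x³ = 28·y³ − 1, so a solution requires the RHS to be a perfect cube.
Strategy: iterate y from -35 to 35, compute RHS = 28·y³ − 1, and check whether it is a (positive or negative) perfect cube.
Check small values of y:
  y = 0: RHS = -1 = (-1)³ ⇒ x = -1 works.
  y = 1: RHS = 27 = (3)³ ⇒ x = 3 works.
  y = -1: RHS = -29 is not a perfect cube.
  y = 2: RHS = 223 is not a perfect cube.
  y = -2: RHS = -225 is not a perfect cube.
  y = 3: RHS = 755 is not a perfect cube.
  y = -3: RHS = -757 is not a perfect cube.
Continuing the search up to |y| = 35 finds no further solutions beyond those listed.
Collected solutions: (-1, 0), (3, 1).

Solutions (with |y| ≤ 35): (-1, 0), (3, 1).


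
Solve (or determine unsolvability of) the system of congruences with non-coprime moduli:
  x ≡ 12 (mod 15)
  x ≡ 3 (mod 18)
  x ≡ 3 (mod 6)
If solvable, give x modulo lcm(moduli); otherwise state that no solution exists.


Moduli 15, 18, 6 are not pairwise coprime, so CRT works modulo lcm(m_i) when all pairwise compatibility conditions hold.
Pairwise compatibility: gcd(m_i, m_j) must divide a_i - a_j for every pair.
Merge one congruence at a time:
  Start: x ≡ 12 (mod 15).
  Combine with x ≡ 3 (mod 18): gcd(15, 18) = 3; 3 - 12 = -9, which IS divisible by 3, so compatible.
    Write x = 12 + 15·t and substitute into x ≡ 3 (mod 18): 15·t ≡ 3 − 12 = -9 (mod 18).
    Divide the congruence (and modulus) by g = 3: 5·t ≡ -3 (mod 6).
    Reduce coefficients mod 6: 5·t ≡ 3 (mod 6).
    The inverse of 5 mod 6 is 5 (since 5·5 = 25 = 4·6 + 1), so t ≡ 5·3 = 15 ≡ 3 (mod 6).
    Then x = 12 + 15·3 = 57, valid modulo lcm(15, 18) = 90: x ≡ 57 (mod 90).
  Combine with x ≡ 3 (mod 6): gcd(90, 6) = 6; 3 - 57 = -54, which IS divisible by 6, so compatible.
    Write x = 57 + 90·t and substitute into x ≡ 3 (mod 6): 90·t ≡ 3 − 57 = -54 (mod 6).
    Divide the congruence (and modulus) by g = 6: 15·t ≡ -9 (mod 1).
    Modulo 1 every t works; take t = 0.
    Then x = 57 + 90·0 = 57, valid modulo lcm(90, 6) = 90: x ≡ 57 (mod 90).
Verify: 57 mod 15 = 12, 57 mod 18 = 3, 57 mod 6 = 3.

x ≡ 57 (mod 90).


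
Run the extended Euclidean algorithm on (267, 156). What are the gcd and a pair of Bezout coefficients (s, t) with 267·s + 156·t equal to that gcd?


Euclidean algorithm on (267, 156) — divide until remainder is 0:
  267 = 1 · 156 + 111
  156 = 1 · 111 + 45
  111 = 2 · 45 + 21
  45 = 2 · 21 + 3
  21 = 7 · 3 + 0
gcd(267, 156) = 3.
Track Bezout coefficients alongside the remainders: start with r₀ = 267 = a·1 + b·0 (s = 1, t = 0) and r₁ = 156 = a·0 + b·1 (s = 0, t = 1); each new remainder r_{k+1} = r_{k-1} − q_k·r_k inherits s_{k+1} = s_{k-1} − q_k·s_k, t_{k+1} = t_{k-1} − q_k·t_k, so r_k = a·s_k + b·t_k at every step:
  q = 1: r = 111, s = 1 − 1·0 = 1, t = 0 − 1·1 = -1  (check: 267·1 + 156·(-1) = 111)
  q = 1: r = 45, s = 0 − 1·1 = -1, t = 1 − 1·(-1) = 2  (check: 267·(-1) + 156·2 = 45)
  q = 2: r = 21, s = 1 − 2·(-1) = 3, t = -1 − 2·2 = -5  (check: 267·3 + 156·(-5) = 21)
  q = 2: r = 3, s = -1 − 2·3 = -7, t = 2 − 2·(-5) = 12  (check: 267·(-7) + 156·12 = 3)
The row with r = 3 (the gcd) gives the Bezout coefficients s = -7, t = 12.
Result: 267 · (-7) + 156 · (12) = 3.

gcd(267, 156) = 3; s = -7, t = 12 (check: 267·(-7) + 156·12 = 3).


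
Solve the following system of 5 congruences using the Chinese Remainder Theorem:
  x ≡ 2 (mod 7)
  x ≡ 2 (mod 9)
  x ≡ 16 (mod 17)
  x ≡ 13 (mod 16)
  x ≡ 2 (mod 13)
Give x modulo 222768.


Product of moduli M = 7 · 9 · 17 · 16 · 13 = 222768.
Merge one congruence at a time:
  Start: x ≡ 2 (mod 7).
  Combine with x ≡ 2 (mod 9); new modulus lcm = 63.
    Write x = 2 + 7·t and substitute into x ≡ 2 (mod 9): 7·t ≡ 2 − 2 = 0 (mod 9).
    The inverse of 7 mod 9 is 4 (since 7·4 = 28 = 3·9 + 1), so t ≡ 4·0 = 0 ≡ 0 (mod 9).
    Then x = 2 + 7·0 = 2, valid modulo lcm(7, 9) = 63: x ≡ 2 (mod 63).
  Combine with x ≡ 16 (mod 17); new modulus lcm = 1071.
    Write x = 2 + 63·t and substitute into x ≡ 16 (mod 17): 63·t ≡ 16 − 2 = 14 (mod 17).
    Reduce coefficients mod 17: 12·t ≡ 14 (mod 17).
    The inverse of 12 mod 17 is 10 (since 12·10 = 120 = 7·17 + 1), so t ≡ 10·14 = 140 ≡ 4 (mod 17).
    Then x = 2 + 63·4 = 254, valid modulo lcm(63, 17) = 1071: x ≡ 254 (mod 1071).
  Combine with x ≡ 13 (mod 16); new modulus lcm = 17136.
    Write x = 254 + 1071·t and substitute into x ≡ 13 (mod 16): 1071·t ≡ 13 − 254 = -241 (mod 16).
    Reduce coefficients mod 16: 15·t ≡ 15 (mod 16).
    The inverse of 15 mod 16 is 15 (since 15·15 = 225 = 14·16 + 1), so t ≡ 15·15 = 225 ≡ 1 (mod 16).
    Then x = 254 + 1071·1 = 1325, valid modulo lcm(1071, 16) = 17136: x ≡ 1325 (mod 17136).
  Combine with x ≡ 2 (mod 13); new modulus lcm = 222768.
    Write x = 1325 + 17136·t and substitute into x ≡ 2 (mod 13): 17136·t ≡ 2 − 1325 = -1323 (mod 13).
    Reduce coefficients mod 13: 2·t ≡ 3 (mod 13).
    The inverse of 2 mod 13 is 7 (since 2·7 = 14 = 1·13 + 1), so t ≡ 7·3 = 21 ≡ 8 (mod 13).
    Then x = 1325 + 17136·8 = 138413, valid modulo lcm(17136, 13) = 222768: x ≡ 138413 (mod 222768).
Verify against each original: 138413 mod 7 = 2, 138413 mod 9 = 2, 138413 mod 17 = 16, 138413 mod 16 = 13, 138413 mod 13 = 2.

x ≡ 138413 (mod 222768).


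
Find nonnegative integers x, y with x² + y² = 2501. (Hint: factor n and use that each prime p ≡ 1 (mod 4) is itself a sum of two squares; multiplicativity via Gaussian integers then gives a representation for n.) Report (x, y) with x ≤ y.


Step 1: Factor n = 2501 = 41 · 61.
Step 2: Check the mod-4 condition on each prime factor: 41 ≡ 1 (mod 4), exponent 1; 61 ≡ 1 (mod 4), exponent 1.
All primes ≡ 3 (mod 4) appear to even exponent (or don't appear), so by the two-squares theorem n IS expressible as a sum of two squares.
Step 3: Build a representation. Here n = 41 · 61 is a product of primes ≡ 1 (mod 4). Each prime p ≡ 1 (mod 4) is itself a sum of two squares; find a² by testing p − a² for a perfect square:
  41: 41 − 1² = 40, 41 − 2² = 37, 41 − 3² = 32, 41 − 4² = 25 = 5² ⇒ 41 = 4² + 5².
  61: 61 − 1² = 60, 61 − 2² = 57, 61 − 3² = 52, 61 − 4² = 45, 61 − 5² = 36 = 6² ⇒ 61 = 5² + 6².
  Combine using the Brahmagupta–Fibonacci identity (a² + b²)(c² + d²) = (ac − bd)² + (ad + bc)² = (ac + bd)² + (ad − bc)²:
  41 · 61 = 2501: from (4² + 5²)(5² + 6²), take (4·5 − 5·6, 4·6 + 5·5) = (20 − 30, 24 + 25) = (-10, 49); dropping signs (only squares matter) gives (10, 49); check 10² + 49² = 100 + 2401 = 2501 ✓.
Step 4: Order so x ≤ y and verify: 10² + 49² = 100 + 2401 = 2501 = n. ✓

n = 2501 = 10² + 49² (one valid representation with x ≤ y).


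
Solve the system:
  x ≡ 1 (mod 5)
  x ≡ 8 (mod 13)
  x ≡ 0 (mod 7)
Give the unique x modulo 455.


Moduli 5, 13, 7 are pairwise coprime; by CRT there is a unique solution modulo M = 5 · 13 · 7 = 455.
Solve pairwise, accumulating the modulus:
  Start with x ≡ 1 (mod 5).
  Combine with x ≡ 8 (mod 13): since gcd(5, 13) = 1, we get a unique residue mod 65.
    Write x = 1 + 5·t and substitute into x ≡ 8 (mod 13): 5·t ≡ 8 − 1 = 7 (mod 13).
    The inverse of 5 mod 13 is 8 (since 5·8 = 40 = 3·13 + 1), so t ≡ 8·7 = 56 ≡ 4 (mod 13).
    Then x = 1 + 5·4 = 21, valid modulo lcm(5, 13) = 65: x ≡ 21 (mod 65).
  Combine with x ≡ 0 (mod 7): since gcd(65, 7) = 1, we get a unique residue mod 455.
    Write x = 21 + 65·t and substitute into x ≡ 0 (mod 7): 65·t ≡ 0 − 21 = -21 (mod 7).
    Reduce coefficients mod 7: 2·t ≡ 0 (mod 7).
    The inverse of 2 mod 7 is 4 (since 2·4 = 8 = 1·7 + 1), so t ≡ 4·0 = 0 ≡ 0 (mod 7).
    Then x = 21 + 65·0 = 21, valid modulo lcm(65, 7) = 455: x ≡ 21 (mod 455).
Verify: 21 mod 5 = 1 ✓, 21 mod 13 = 8 ✓, 21 mod 7 = 0 ✓.

x ≡ 21 (mod 455).


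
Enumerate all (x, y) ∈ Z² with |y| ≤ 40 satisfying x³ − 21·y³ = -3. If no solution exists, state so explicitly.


The equation is x³ - 21y³ = -3. For fixed y, x³ = 21·y³ − 3, so a solution requires the RHS to be a perfect cube.
Strategy: iterate y from -40 to 40, compute RHS = 21·y³ − 3, and check whether it is a (positive or negative) perfect cube.
Check small values of y:
  y = 0: RHS = -3 is not a perfect cube.
  y = 1: RHS = 18 is not a perfect cube.
  y = -1: RHS = -24 is not a perfect cube.
  y = 2: RHS = 165 is not a perfect cube.
  y = -2: RHS = -171 is not a perfect cube.
  y = 3: RHS = 564 is not a perfect cube.
  y = -3: RHS = -570 is not a perfect cube.
Continuing the search up to |y| = 40 finds no solutions either.
No (x, y) in the scanned range satisfies the equation.

No integer solutions with |y| ≤ 40.


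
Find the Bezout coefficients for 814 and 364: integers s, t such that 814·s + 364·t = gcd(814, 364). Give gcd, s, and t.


Euclidean algorithm on (814, 364) — divide until remainder is 0:
  814 = 2 · 364 + 86
  364 = 4 · 86 + 20
  86 = 4 · 20 + 6
  20 = 3 · 6 + 2
  6 = 3 · 2 + 0
gcd(814, 364) = 2.
Track Bezout coefficients alongside the remainders: start with r₀ = 814 = a·1 + b·0 (s = 1, t = 0) and r₁ = 364 = a·0 + b·1 (s = 0, t = 1); each new remainder r_{k+1} = r_{k-1} − q_k·r_k inherits s_{k+1} = s_{k-1} − q_k·s_k, t_{k+1} = t_{k-1} − q_k·t_k, so r_k = a·s_k + b·t_k at every step:
  q = 2: r = 86, s = 1 − 2·0 = 1, t = 0 − 2·1 = -2  (check: 814·1 + 364·(-2) = 86)
  q = 4: r = 20, s = 0 − 4·1 = -4, t = 1 − 4·(-2) = 9  (check: 814·(-4) + 364·9 = 20)
  q = 4: r = 6, s = 1 − 4·(-4) = 17, t = -2 − 4·9 = -38  (check: 814·17 + 364·(-38) = 6)
  q = 3: r = 2, s = -4 − 3·17 = -55, t = 9 − 3·(-38) = 123  (check: 814·(-55) + 364·123 = 2)
The row with r = 2 (the gcd) gives the Bezout coefficients s = -55, t = 123.
Result: 814 · (-55) + 364 · (123) = 2.

gcd(814, 364) = 2; s = -55, t = 123 (check: 814·(-55) + 364·123 = 2).


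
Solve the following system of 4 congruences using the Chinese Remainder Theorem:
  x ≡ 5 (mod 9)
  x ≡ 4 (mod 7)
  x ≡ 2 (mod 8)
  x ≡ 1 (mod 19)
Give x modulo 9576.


Product of moduli M = 9 · 7 · 8 · 19 = 9576.
Merge one congruence at a time:
  Start: x ≡ 5 (mod 9).
  Combine with x ≡ 4 (mod 7); new modulus lcm = 63.
    Write x = 5 + 9·t and substitute into x ≡ 4 (mod 7): 9·t ≡ 4 − 5 = -1 (mod 7).
    Reduce coefficients mod 7: 2·t ≡ 6 (mod 7).
    The inverse of 2 mod 7 is 4 (since 2·4 = 8 = 1·7 + 1), so t ≡ 4·6 = 24 ≡ 3 (mod 7).
    Then x = 5 + 9·3 = 32, valid modulo lcm(9, 7) = 63: x ≡ 32 (mod 63).
  Combine with x ≡ 2 (mod 8); new modulus lcm = 504.
    Write x = 32 + 63·t and substitute into x ≡ 2 (mod 8): 63·t ≡ 2 − 32 = -30 (mod 8).
    Reduce coefficients mod 8: 7·t ≡ 2 (mod 8).
    The inverse of 7 mod 8 is 7 (since 7·7 = 49 = 6·8 + 1), so t ≡ 7·2 = 14 ≡ 6 (mod 8).
    Then x = 32 + 63·6 = 410, valid modulo lcm(63, 8) = 504: x ≡ 410 (mod 504).
  Combine with x ≡ 1 (mod 19); new modulus lcm = 9576.
    Write x = 410 + 504·t and substitute into x ≡ 1 (mod 19): 504·t ≡ 1 − 410 = -409 (mod 19).
    Reduce coefficients mod 19: 10·t ≡ 9 (mod 19).
    The inverse of 10 mod 19 is 2 (since 10·2 = 20 = 1·19 + 1), so t ≡ 2·9 = 18 ≡ 18 (mod 19).
    Then x = 410 + 504·18 = 9482, valid modulo lcm(504, 19) = 9576: x ≡ 9482 (mod 9576).
Verify against each original: 9482 mod 9 = 5, 9482 mod 7 = 4, 9482 mod 8 = 2, 9482 mod 19 = 1.

x ≡ 9482 (mod 9576).


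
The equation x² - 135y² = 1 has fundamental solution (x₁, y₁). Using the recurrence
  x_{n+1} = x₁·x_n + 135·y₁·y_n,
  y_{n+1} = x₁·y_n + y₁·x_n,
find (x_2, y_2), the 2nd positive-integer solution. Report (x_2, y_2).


Step 1: Find the fundamental solution (x₁, y₁) of x² - 135y² = 1.
  Expand √135 as a continued fraction. a₀ = ⌊√135⌋ = 11; iterate m_{k+1} = d_k·a_k − m_k, d_{k+1} = (135 − m_{k+1}²)/d_k, a_{k+1} = ⌊(a₀ + m_{k+1})/d_{k+1}⌋ (starting m₀ = 0, d₀ = 1), with convergents p_k = a_k·p_{k-1} + p_{k-2}, q_k = a_k·q_{k-1} + q_{k-2} (p₋₁ = 1, q₋₁ = 0):
  k = 0: a₀ = 11; p₀/q₀ = 11/1; p₀² − 135·q₀² = 121 − 135 = -14.
  k = 1: m = 11, d = 14, a = ⌊(11 + 11)/14⌋ = 1; p/q = (1·11 + 1)/(1·1 + 0) = 12/1; p² − 135·q² = 144 − 135 = 9.
  k = 2: m = 3, d = 9, a = ⌊(11 + 3)/9⌋ = 1; p/q = (1·12 + 11)/(1·1 + 1) = 23/2; p² − 135·q² = 529 − 540 = -11.
  k = 3: m = 6, d = 11, a = ⌊(11 + 6)/11⌋ = 1; p/q = (1·23 + 12)/(1·2 + 1) = 35/3; p² − 135·q² = 1225 − 1215 = 10.
  k = 4: m = 5, d = 10, a = ⌊(11 + 5)/10⌋ = 1; p/q = (1·35 + 23)/(1·3 + 2) = 58/5; p² − 135·q² = 3364 − 3375 = -11.
  k = 5: m = 5, d = 11, a = ⌊(11 + 5)/11⌋ = 1; p/q = (1·58 + 35)/(1·5 + 3) = 93/8; p² − 135·q² = 8649 − 8640 = 9.
  k = 6: m = 6, d = 9, a = ⌊(11 + 6)/9⌋ = 1; p/q = (1·93 + 58)/(1·8 + 5) = 151/13; p² − 135·q² = 22801 − 22815 = -14.
  k = 7: m = 3, d = 14, a = ⌊(11 + 3)/14⌋ = 1; p/q = (1·151 + 93)/(1·13 + 8) = 244/21; p² − 135·q² = 59536 − 59535 = 1.
  The first convergent with p² − 135·q² = 1 gives the fundamental solution (x₁, y₁) = (244, 21).
Step 2: Apply the recurrence (x_{n+1}, y_{n+1}) = (x₁x_n + 135y₁y_n, x₁y_n + y₁x_n) repeatedly.
  From (x_1, y_1) = (244, 21): x_2 = 244·244 + 135·21·21 = 119071; y_2 = 244·21 + 21·244 = 10248.
Step 3: Verify x_2² - 135·y_2² = 14177903041 - 14177903040 = 1 (should be 1). ✓

(x_1, y_1) = (244, 21); (x_2, y_2) = (119071, 10248).


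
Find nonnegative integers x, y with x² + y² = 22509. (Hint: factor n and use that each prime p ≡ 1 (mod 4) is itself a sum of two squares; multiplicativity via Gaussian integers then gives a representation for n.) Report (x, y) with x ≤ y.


Step 1: Factor n = 22509 = 3^2 · 41 · 61.
Step 2: Check the mod-4 condition on each prime factor: 3 ≡ 3 (mod 4), exponent 2 (must be even); 41 ≡ 1 (mod 4), exponent 1; 61 ≡ 1 (mod 4), exponent 1.
All primes ≡ 3 (mod 4) appear to even exponent (or don't appear), so by the two-squares theorem n IS expressible as a sum of two squares.
Step 3: Build a representation. Group n = k² · m with k = 3 and m = 41 · 61 = 2501 (a product of primes ≡ 1 (mod 4)); a representation of m scales to one of n via (k·x)² + (k·y)² = k²(x² + y²). Each prime p ≡ 1 (mod 4) is itself a sum of two squares; find a² by testing p − a² for a perfect square:
  41: 41 − 1² = 40, 41 − 2² = 37, 41 − 3² = 32, 41 − 4² = 25 = 5² ⇒ 41 = 4² + 5².
  61: 61 − 1² = 60, 61 − 2² = 57, 61 − 3² = 52, 61 − 4² = 45, 61 − 5² = 36 = 6² ⇒ 61 = 5² + 6².
  Combine using the Brahmagupta–Fibonacci identity (a² + b²)(c² + d²) = (ac − bd)² + (ad + bc)² = (ac + bd)² + (ad − bc)²:
  41 · 61 = 2501: from (4² + 5²)(5² + 6²), take (4·5 − 5·6, 4·6 + 5·5) = (20 − 30, 24 + 25) = (-10, 49); dropping signs (only squares matter) gives (10, 49); check 10² + 49² = 100 + 2401 = 2501 ✓.
  Scale by k = 3: (3·10, 3·49) = (30, 147).
Step 4: Order so x ≤ y and verify: 30² + 147² = 900 + 21609 = 22509 = n. ✓

n = 22509 = 30² + 147² (one valid representation with x ≤ y).


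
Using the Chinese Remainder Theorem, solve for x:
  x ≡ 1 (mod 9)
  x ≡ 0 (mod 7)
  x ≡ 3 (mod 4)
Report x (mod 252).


Moduli 9, 7, 4 are pairwise coprime; by CRT there is a unique solution modulo M = 9 · 7 · 4 = 252.
Solve pairwise, accumulating the modulus:
  Start with x ≡ 1 (mod 9).
  Combine with x ≡ 0 (mod 7): since gcd(9, 7) = 1, we get a unique residue mod 63.
    Write x = 1 + 9·t and substitute into x ≡ 0 (mod 7): 9·t ≡ 0 − 1 = -1 (mod 7).
    Reduce coefficients mod 7: 2·t ≡ 6 (mod 7).
    The inverse of 2 mod 7 is 4 (since 2·4 = 8 = 1·7 + 1), so t ≡ 4·6 = 24 ≡ 3 (mod 7).
    Then x = 1 + 9·3 = 28, valid modulo lcm(9, 7) = 63: x ≡ 28 (mod 63).
  Combine with x ≡ 3 (mod 4): since gcd(63, 4) = 1, we get a unique residue mod 252.
    Write x = 28 + 63·t and substitute into x ≡ 3 (mod 4): 63·t ≡ 3 − 28 = -25 (mod 4).
    Reduce coefficients mod 4: 3·t ≡ 3 (mod 4).
    The inverse of 3 mod 4 is 3 (since 3·3 = 9 = 2·4 + 1), so t ≡ 3·3 = 9 ≡ 1 (mod 4).
    Then x = 28 + 63·1 = 91, valid modulo lcm(63, 4) = 252: x ≡ 91 (mod 252).
Verify: 91 mod 9 = 1 ✓, 91 mod 7 = 0 ✓, 91 mod 4 = 3 ✓.

x ≡ 91 (mod 252).


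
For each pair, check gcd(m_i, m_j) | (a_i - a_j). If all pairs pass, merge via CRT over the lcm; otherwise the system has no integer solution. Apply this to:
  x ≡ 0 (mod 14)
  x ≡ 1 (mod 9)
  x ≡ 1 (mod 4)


Moduli 14, 9, 4 are not pairwise coprime, so CRT works modulo lcm(m_i) when all pairwise compatibility conditions hold.
Pairwise compatibility: gcd(m_i, m_j) must divide a_i - a_j for every pair.
Merge one congruence at a time:
  Start: x ≡ 0 (mod 14).
  Combine with x ≡ 1 (mod 9): gcd(14, 9) = 1; 1 - 0 = 1, which IS divisible by 1, so compatible.
    Write x = 0 + 14·t and substitute into x ≡ 1 (mod 9): 14·t ≡ 1 − 0 = 1 (mod 9).
    Reduce coefficients mod 9: 5·t ≡ 1 (mod 9).
    The inverse of 5 mod 9 is 2 (since 5·2 = 10 = 1·9 + 1), so t ≡ 2·1 = 2 ≡ 2 (mod 9).
    Then x = 0 + 14·2 = 28, valid modulo lcm(14, 9) = 126: x ≡ 28 (mod 126).
  Combine with x ≡ 1 (mod 4): gcd(126, 4) = 2, and 1 - 28 = -27 is NOT divisible by 2.
    ⇒ system is inconsistent (no integer solution).

No solution (the system is inconsistent).


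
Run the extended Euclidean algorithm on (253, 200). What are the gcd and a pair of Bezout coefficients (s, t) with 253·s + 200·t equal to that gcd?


Euclidean algorithm on (253, 200) — divide until remainder is 0:
  253 = 1 · 200 + 53
  200 = 3 · 53 + 41
  53 = 1 · 41 + 12
  41 = 3 · 12 + 5
  12 = 2 · 5 + 2
  5 = 2 · 2 + 1
  2 = 2 · 1 + 0
gcd(253, 200) = 1.
Track Bezout coefficients alongside the remainders: start with r₀ = 253 = a·1 + b·0 (s = 1, t = 0) and r₁ = 200 = a·0 + b·1 (s = 0, t = 1); each new remainder r_{k+1} = r_{k-1} − q_k·r_k inherits s_{k+1} = s_{k-1} − q_k·s_k, t_{k+1} = t_{k-1} − q_k·t_k, so r_k = a·s_k + b·t_k at every step:
  q = 1: r = 53, s = 1 − 1·0 = 1, t = 0 − 1·1 = -1  (check: 253·1 + 200·(-1) = 53)
  q = 3: r = 41, s = 0 − 3·1 = -3, t = 1 − 3·(-1) = 4  (check: 253·(-3) + 200·4 = 41)
  q = 1: r = 12, s = 1 − 1·(-3) = 4, t = -1 − 1·4 = -5  (check: 253·4 + 200·(-5) = 12)
  q = 3: r = 5, s = -3 − 3·4 = -15, t = 4 − 3·(-5) = 19  (check: 253·(-15) + 200·19 = 5)
  q = 2: r = 2, s = 4 − 2·(-15) = 34, t = -5 − 2·19 = -43  (check: 253·34 + 200·(-43) = 2)
  q = 2: r = 1, s = -15 − 2·34 = -83, t = 19 − 2·(-43) = 105  (check: 253·(-83) + 200·105 = 1)
The row with r = 1 (the gcd) gives the Bezout coefficients s = -83, t = 105.
Result: 253 · (-83) + 200 · (105) = 1.

gcd(253, 200) = 1; s = -83, t = 105 (check: 253·(-83) + 200·105 = 1).


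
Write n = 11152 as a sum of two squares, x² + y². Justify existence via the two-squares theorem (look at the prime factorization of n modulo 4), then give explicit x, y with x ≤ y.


Step 1: Factor n = 11152 = 2^4 · 17 · 41.
Step 2: Check the mod-4 condition on each prime factor: 2 = 2 (special); 17 ≡ 1 (mod 4), exponent 1; 41 ≡ 1 (mod 4), exponent 1.
All primes ≡ 3 (mod 4) appear to even exponent (or don't appear), so by the two-squares theorem n IS expressible as a sum of two squares.
Step 3: Build a representation. Group n = k² · m with k = 4 and m = 17 · 41 = 697 (a product of primes ≡ 1 (mod 4)); a representation of m scales to one of n via (k·x)² + (k·y)² = k²(x² + y²). Each prime p ≡ 1 (mod 4) is itself a sum of two squares; find a² by testing p − a² for a perfect square:
  17: 17 − 1² = 16 = 4² ⇒ 17 = 1² + 4².
  41: 41 − 1² = 40, 41 − 2² = 37, 41 − 3² = 32, 41 − 4² = 25 = 5² ⇒ 41 = 4² + 5².
  Combine using the Brahmagupta–Fibonacci identity (a² + b²)(c² + d²) = (ac − bd)² + (ad + bc)² = (ac + bd)² + (ad − bc)²:
  17 · 41 = 697: from (1² + 4²)(4² + 5²), take (1·4 − 4·5, 1·5 + 4·4) = (4 − 20, 5 + 16) = (-16, 21); dropping signs (only squares matter) gives (16, 21); check 16² + 21² = 256 + 441 = 697 ✓.
  Scale by k = 4: (4·16, 4·21) = (64, 84).
Step 4: Order so x ≤ y and verify: 64² + 84² = 4096 + 7056 = 11152 = n. ✓

n = 11152 = 64² + 84² (one valid representation with x ≤ y).


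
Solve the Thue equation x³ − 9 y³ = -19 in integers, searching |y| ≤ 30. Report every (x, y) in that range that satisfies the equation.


The equation is x³ - 9y³ = -19. For fixed y, x³ = 9·y³ − 19, so a solution requires the RHS to be a perfect cube.
Strategy: iterate y from -30 to 30, compute RHS = 9·y³ − 19, and check whether it is a (positive or negative) perfect cube.
Check small values of y:
  y = 0: RHS = -19 is not a perfect cube.
  y = 1: RHS = -10 is not a perfect cube.
  y = -1: RHS = -28 is not a perfect cube.
  y = 2: RHS = 53 is not a perfect cube.
  y = -2: RHS = -91 is not a perfect cube.
  y = 3: RHS = 224 is not a perfect cube.
  y = -3: RHS = -262 is not a perfect cube.
Continuing the search up to |y| = 30 finds no solutions either.
No (x, y) in the scanned range satisfies the equation.

No integer solutions with |y| ≤ 30.


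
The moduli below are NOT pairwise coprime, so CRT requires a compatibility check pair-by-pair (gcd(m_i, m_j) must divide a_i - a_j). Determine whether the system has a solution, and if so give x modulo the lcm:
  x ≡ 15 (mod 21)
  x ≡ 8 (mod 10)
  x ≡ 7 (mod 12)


Moduli 21, 10, 12 are not pairwise coprime, so CRT works modulo lcm(m_i) when all pairwise compatibility conditions hold.
Pairwise compatibility: gcd(m_i, m_j) must divide a_i - a_j for every pair.
Merge one congruence at a time:
  Start: x ≡ 15 (mod 21).
  Combine with x ≡ 8 (mod 10): gcd(21, 10) = 1; 8 - 15 = -7, which IS divisible by 1, so compatible.
    Write x = 15 + 21·t and substitute into x ≡ 8 (mod 10): 21·t ≡ 8 − 15 = -7 (mod 10).
    Reduce coefficients mod 10: 1·t ≡ 3 (mod 10).
    So t ≡ 3 (mod 10).
    Then x = 15 + 21·3 = 78, valid modulo lcm(21, 10) = 210: x ≡ 78 (mod 210).
  Combine with x ≡ 7 (mod 12): gcd(210, 12) = 6, and 7 - 78 = -71 is NOT divisible by 6.
    ⇒ system is inconsistent (no integer solution).

No solution (the system is inconsistent).


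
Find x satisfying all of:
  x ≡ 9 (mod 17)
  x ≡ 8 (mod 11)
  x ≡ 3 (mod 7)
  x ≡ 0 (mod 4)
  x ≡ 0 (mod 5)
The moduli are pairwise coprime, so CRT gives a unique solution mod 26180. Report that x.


Product of moduli M = 17 · 11 · 7 · 4 · 5 = 26180.
Merge one congruence at a time:
  Start: x ≡ 9 (mod 17).
  Combine with x ≡ 8 (mod 11); new modulus lcm = 187.
    Write x = 9 + 17·t and substitute into x ≡ 8 (mod 11): 17·t ≡ 8 − 9 = -1 (mod 11).
    Reduce coefficients mod 11: 6·t ≡ 10 (mod 11).
    The inverse of 6 mod 11 is 2 (since 6·2 = 12 = 1·11 + 1), so t ≡ 2·10 = 20 ≡ 9 (mod 11).
    Then x = 9 + 17·9 = 162, valid modulo lcm(17, 11) = 187: x ≡ 162 (mod 187).
  Combine with x ≡ 3 (mod 7); new modulus lcm = 1309.
    Write x = 162 + 187·t and substitute into x ≡ 3 (mod 7): 187·t ≡ 3 − 162 = -159 (mod 7).
    Reduce coefficients mod 7: 5·t ≡ 2 (mod 7).
    The inverse of 5 mod 7 is 3 (since 5·3 = 15 = 2·7 + 1), so t ≡ 3·2 = 6 ≡ 6 (mod 7).
    Then x = 162 + 187·6 = 1284, valid modulo lcm(187, 7) = 1309: x ≡ 1284 (mod 1309).
  Combine with x ≡ 0 (mod 4); new modulus lcm = 5236.
    Write x = 1284 + 1309·t and substitute into x ≡ 0 (mod 4): 1309·t ≡ 0 − 1284 = -1284 (mod 4).
    Reduce coefficients mod 4: 1·t ≡ 0 (mod 4).
    So t ≡ 0 (mod 4).
    Then x = 1284 + 1309·0 = 1284, valid modulo lcm(1309, 4) = 5236: x ≡ 1284 (mod 5236).
  Combine with x ≡ 0 (mod 5); new modulus lcm = 26180.
    Write x = 1284 + 5236·t and substitute into x ≡ 0 (mod 5): 5236·t ≡ 0 − 1284 = -1284 (mod 5).
    Reduce coefficients mod 5: 1·t ≡ 1 (mod 5).
    So t ≡ 1 (mod 5).
    Then x = 1284 + 5236·1 = 6520, valid modulo lcm(5236, 5) = 26180: x ≡ 6520 (mod 26180).
Verify against each original: 6520 mod 17 = 9, 6520 mod 11 = 8, 6520 mod 7 = 3, 6520 mod 4 = 0, 6520 mod 5 = 0.

x ≡ 6520 (mod 26180).


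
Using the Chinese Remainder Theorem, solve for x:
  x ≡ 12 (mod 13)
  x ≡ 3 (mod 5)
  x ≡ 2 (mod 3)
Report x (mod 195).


Moduli 13, 5, 3 are pairwise coprime; by CRT there is a unique solution modulo M = 13 · 5 · 3 = 195.
Solve pairwise, accumulating the modulus:
  Start with x ≡ 12 (mod 13).
  Combine with x ≡ 3 (mod 5): since gcd(13, 5) = 1, we get a unique residue mod 65.
    Write x = 12 + 13·t and substitute into x ≡ 3 (mod 5): 13·t ≡ 3 − 12 = -9 (mod 5).
    Reduce coefficients mod 5: 3·t ≡ 1 (mod 5).
    The inverse of 3 mod 5 is 2 (since 3·2 = 6 = 1·5 + 1), so t ≡ 2·1 = 2 ≡ 2 (mod 5).
    Then x = 12 + 13·2 = 38, valid modulo lcm(13, 5) = 65: x ≡ 38 (mod 65).
  Combine with x ≡ 2 (mod 3): since gcd(65, 3) = 1, we get a unique residue mod 195.
    Write x = 38 + 65·t and substitute into x ≡ 2 (mod 3): 65·t ≡ 2 − 38 = -36 (mod 3).
    Reduce coefficients mod 3: 2·t ≡ 0 (mod 3).
    The inverse of 2 mod 3 is 2 (since 2·2 = 4 = 1·3 + 1), so t ≡ 2·0 = 0 ≡ 0 (mod 3).
    Then x = 38 + 65·0 = 38, valid modulo lcm(65, 3) = 195: x ≡ 38 (mod 195).
Verify: 38 mod 13 = 12 ✓, 38 mod 5 = 3 ✓, 38 mod 3 = 2 ✓.

x ≡ 38 (mod 195).


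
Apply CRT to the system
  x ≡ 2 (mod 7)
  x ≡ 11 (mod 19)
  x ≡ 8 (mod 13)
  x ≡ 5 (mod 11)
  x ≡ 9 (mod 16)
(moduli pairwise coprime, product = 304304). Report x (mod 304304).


Product of moduli M = 7 · 19 · 13 · 11 · 16 = 304304.
Merge one congruence at a time:
  Start: x ≡ 2 (mod 7).
  Combine with x ≡ 11 (mod 19); new modulus lcm = 133.
    Write x = 2 + 7·t and substitute into x ≡ 11 (mod 19): 7·t ≡ 11 − 2 = 9 (mod 19).
    The inverse of 7 mod 19 is 11 (since 7·11 = 77 = 4·19 + 1), so t ≡ 11·9 = 99 ≡ 4 (mod 19).
    Then x = 2 + 7·4 = 30, valid modulo lcm(7, 19) = 133: x ≡ 30 (mod 133).
  Combine with x ≡ 8 (mod 13); new modulus lcm = 1729.
    Write x = 30 + 133·t and substitute into x ≡ 8 (mod 13): 133·t ≡ 8 − 30 = -22 (mod 13).
    Reduce coefficients mod 13: 3·t ≡ 4 (mod 13).
    The inverse of 3 mod 13 is 9 (since 3·9 = 27 = 2·13 + 1), so t ≡ 9·4 = 36 ≡ 10 (mod 13).
    Then x = 30 + 133·10 = 1360, valid modulo lcm(133, 13) = 1729: x ≡ 1360 (mod 1729).
  Combine with x ≡ 5 (mod 11); new modulus lcm = 19019.
    Write x = 1360 + 1729·t and substitute into x ≡ 5 (mod 11): 1729·t ≡ 5 − 1360 = -1355 (mod 11).
    Reduce coefficients mod 11: 2·t ≡ 9 (mod 11).
    The inverse of 2 mod 11 is 6 (since 2·6 = 12 = 1·11 + 1), so t ≡ 6·9 = 54 ≡ 10 (mod 11).
    Then x = 1360 + 1729·10 = 18650, valid modulo lcm(1729, 11) = 19019: x ≡ 18650 (mod 19019).
  Combine with x ≡ 9 (mod 16); new modulus lcm = 304304.
    Write x = 18650 + 19019·t and substitute into x ≡ 9 (mod 16): 19019·t ≡ 9 − 18650 = -18641 (mod 16).
    Reduce coefficients mod 16: 11·t ≡ 15 (mod 16).
    The inverse of 11 mod 16 is 3 (since 11·3 = 33 = 2·16 + 1), so t ≡ 3·15 = 45 ≡ 13 (mod 16).
    Then x = 18650 + 19019·13 = 265897, valid modulo lcm(19019, 16) = 304304: x ≡ 265897 (mod 304304).
Verify against each original: 265897 mod 7 = 2, 265897 mod 19 = 11, 265897 mod 13 = 8, 265897 mod 11 = 5, 265897 mod 16 = 9.

x ≡ 265897 (mod 304304).


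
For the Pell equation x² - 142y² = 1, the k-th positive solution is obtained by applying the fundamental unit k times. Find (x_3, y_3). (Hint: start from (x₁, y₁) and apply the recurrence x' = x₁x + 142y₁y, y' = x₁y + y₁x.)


Step 1: Find the fundamental solution (x₁, y₁) of x² - 142y² = 1.
  Expand √142 as a continued fraction. a₀ = ⌊√142⌋ = 11; iterate m_{k+1} = d_k·a_k − m_k, d_{k+1} = (142 − m_{k+1}²)/d_k, a_{k+1} = ⌊(a₀ + m_{k+1})/d_{k+1}⌋ (starting m₀ = 0, d₀ = 1), with convergents p_k = a_k·p_{k-1} + p_{k-2}, q_k = a_k·q_{k-1} + q_{k-2} (p₋₁ = 1, q₋₁ = 0):
  k = 0: a₀ = 11; p₀/q₀ = 11/1; p₀² − 142·q₀² = 121 − 142 = -21.
  k = 1: m = 11, d = 21, a = ⌊(11 + 11)/21⌋ = 1; p/q = (1·11 + 1)/(1·1 + 0) = 12/1; p² − 142·q² = 144 − 142 = 2.
  k = 2: m = 10, d = 2, a = ⌊(11 + 10)/2⌋ = 10; p/q = (10·12 + 11)/(10·1 + 1) = 131/11; p² − 142·q² = 17161 − 17182 = -21.
  k = 3: m = 10, d = 21, a = ⌊(11 + 10)/21⌋ = 1; p/q = (1·131 + 12)/(1·11 + 1) = 143/12; p² − 142·q² = 20449 − 20448 = 1.
  The first convergent with p² − 142·q² = 1 gives the fundamental solution (x₁, y₁) = (143, 12).
Step 2: Apply the recurrence (x_{n+1}, y_{n+1}) = (x₁x_n + 142y₁y_n, x₁y_n + y₁x_n) repeatedly.
  From (x_1, y_1) = (143, 12): x_2 = 143·143 + 142·12·12 = 40897; y_2 = 143·12 + 12·143 = 3432.
  From (x_2, y_2) = (40897, 3432): x_3 = 143·40897 + 142·12·3432 = 11696399; y_3 = 143·3432 + 12·40897 = 981540.
Step 3: Verify x_3² - 142·y_3² = 136805749567201 - 136805749567200 = 1 (should be 1). ✓

(x_1, y_1) = (143, 12); (x_3, y_3) = (11696399, 981540).


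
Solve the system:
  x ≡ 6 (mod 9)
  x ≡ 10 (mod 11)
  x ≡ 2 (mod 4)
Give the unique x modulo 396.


Moduli 9, 11, 4 are pairwise coprime; by CRT there is a unique solution modulo M = 9 · 11 · 4 = 396.
Solve pairwise, accumulating the modulus:
  Start with x ≡ 6 (mod 9).
  Combine with x ≡ 10 (mod 11): since gcd(9, 11) = 1, we get a unique residue mod 99.
    Write x = 6 + 9·t and substitute into x ≡ 10 (mod 11): 9·t ≡ 10 − 6 = 4 (mod 11).
    The inverse of 9 mod 11 is 5 (since 9·5 = 45 = 4·11 + 1), so t ≡ 5·4 = 20 ≡ 9 (mod 11).
    Then x = 6 + 9·9 = 87, valid modulo lcm(9, 11) = 99: x ≡ 87 (mod 99).
  Combine with x ≡ 2 (mod 4): since gcd(99, 4) = 1, we get a unique residue mod 396.
    Write x = 87 + 99·t and substitute into x ≡ 2 (mod 4): 99·t ≡ 2 − 87 = -85 (mod 4).
    Reduce coefficients mod 4: 3·t ≡ 3 (mod 4).
    The inverse of 3 mod 4 is 3 (since 3·3 = 9 = 2·4 + 1), so t ≡ 3·3 = 9 ≡ 1 (mod 4).
    Then x = 87 + 99·1 = 186, valid modulo lcm(99, 4) = 396: x ≡ 186 (mod 396).
Verify: 186 mod 9 = 6 ✓, 186 mod 11 = 10 ✓, 186 mod 4 = 2 ✓.

x ≡ 186 (mod 396).


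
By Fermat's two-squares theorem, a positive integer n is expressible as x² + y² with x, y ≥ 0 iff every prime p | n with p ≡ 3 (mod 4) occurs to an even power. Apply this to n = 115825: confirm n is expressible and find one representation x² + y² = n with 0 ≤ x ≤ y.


Step 1: Factor n = 115825 = 5^2 · 41 · 113.
Step 2: Check the mod-4 condition on each prime factor: 5 ≡ 1 (mod 4), exponent 2; 41 ≡ 1 (mod 4), exponent 1; 113 ≡ 1 (mod 4), exponent 1.
All primes ≡ 3 (mod 4) appear to even exponent (or don't appear), so by the two-squares theorem n IS expressible as a sum of two squares.
Step 3: Build a representation. Group n = k² · m with k = 5 and m = 41 · 113 = 4633 (a product of primes ≡ 1 (mod 4)); a representation of m scales to one of n via (k·x)² + (k·y)² = k²(x² + y²). Each prime p ≡ 1 (mod 4) is itself a sum of two squares; find a² by testing p − a² for a perfect square:
  41: 41 − 1² = 40, 41 − 2² = 37, 41 − 3² = 32, 41 − 4² = 25 = 5² ⇒ 41 = 4² + 5².
  113: 113 − 1² = 112, 113 − 2² = 109, 113 − 3² = 104, 113 − 4² = 97, 113 − 5² = 88, 113 − 6² = 77, 113 − 7² = 64 = 8² ⇒ 113 = 7² + 8².
  Combine using the Brahmagupta–Fibonacci identity (a² + b²)(c² + d²) = (ac − bd)² + (ad + bc)² = (ac + bd)² + (ad − bc)²:
  41 · 113 = 4633: from (4² + 5²)(7² + 8²), take (4·7 − 5·8, 4·8 + 5·7) = (28 − 40, 32 + 35) = (-12, 67); dropping signs (only squares matter) gives (12, 67); check 12² + 67² = 144 + 4489 = 4633 ✓.
  Scale by k = 5: (5·12, 5·67) = (60, 335).
Step 4: Order so x ≤ y and verify: 60² + 335² = 3600 + 112225 = 115825 = n. ✓

n = 115825 = 60² + 335² (one valid representation with x ≤ y).


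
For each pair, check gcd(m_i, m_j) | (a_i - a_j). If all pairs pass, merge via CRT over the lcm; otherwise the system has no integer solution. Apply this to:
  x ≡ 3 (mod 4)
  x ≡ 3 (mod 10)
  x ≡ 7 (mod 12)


Moduli 4, 10, 12 are not pairwise coprime, so CRT works modulo lcm(m_i) when all pairwise compatibility conditions hold.
Pairwise compatibility: gcd(m_i, m_j) must divide a_i - a_j for every pair.
Merge one congruence at a time:
  Start: x ≡ 3 (mod 4).
  Combine with x ≡ 3 (mod 10): gcd(4, 10) = 2; 3 - 3 = 0, which IS divisible by 2, so compatible.
    Write x = 3 + 4·t and substitute into x ≡ 3 (mod 10): 4·t ≡ 3 − 3 = 0 (mod 10).
    Divide the congruence (and modulus) by g = 2: 2·t ≡ 0 (mod 5).
    The inverse of 2 mod 5 is 3 (since 2·3 = 6 = 1·5 + 1), so t ≡ 3·0 = 0 ≡ 0 (mod 5).
    Then x = 3 + 4·0 = 3, valid modulo lcm(4, 10) = 20: x ≡ 3 (mod 20).
  Combine with x ≡ 7 (mod 12): gcd(20, 12) = 4; 7 - 3 = 4, which IS divisible by 4, so compatible.
    Write x = 3 + 20·t and substitute into x ≡ 7 (mod 12): 20·t ≡ 7 − 3 = 4 (mod 12).
    Divide the congruence (and modulus) by g = 4: 5·t ≡ 1 (mod 3).
    Reduce coefficients mod 3: 2·t ≡ 1 (mod 3).
    The inverse of 2 mod 3 is 2 (since 2·2 = 4 = 1·3 + 1), so t ≡ 2·1 = 2 ≡ 2 (mod 3).
    Then x = 3 + 20·2 = 43, valid modulo lcm(20, 12) = 60: x ≡ 43 (mod 60).
Verify: 43 mod 4 = 3, 43 mod 10 = 3, 43 mod 12 = 7.

x ≡ 43 (mod 60).


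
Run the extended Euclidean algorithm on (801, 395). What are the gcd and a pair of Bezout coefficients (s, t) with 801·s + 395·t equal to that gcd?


Euclidean algorithm on (801, 395) — divide until remainder is 0:
  801 = 2 · 395 + 11
  395 = 35 · 11 + 10
  11 = 1 · 10 + 1
  10 = 10 · 1 + 0
gcd(801, 395) = 1.
Track Bezout coefficients alongside the remainders: start with r₀ = 801 = a·1 + b·0 (s = 1, t = 0) and r₁ = 395 = a·0 + b·1 (s = 0, t = 1); each new remainder r_{k+1} = r_{k-1} − q_k·r_k inherits s_{k+1} = s_{k-1} − q_k·s_k, t_{k+1} = t_{k-1} − q_k·t_k, so r_k = a·s_k + b·t_k at every step:
  q = 2: r = 11, s = 1 − 2·0 = 1, t = 0 − 2·1 = -2  (check: 801·1 + 395·(-2) = 11)
  q = 35: r = 10, s = 0 − 35·1 = -35, t = 1 − 35·(-2) = 71  (check: 801·(-35) + 395·71 = 10)
  q = 1: r = 1, s = 1 − 1·(-35) = 36, t = -2 − 1·71 = -73  (check: 801·36 + 395·(-73) = 1)
The row with r = 1 (the gcd) gives the Bezout coefficients s = 36, t = -73.
Result: 801 · (36) + 395 · (-73) = 1.

gcd(801, 395) = 1; s = 36, t = -73 (check: 801·36 + 395·(-73) = 1).
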